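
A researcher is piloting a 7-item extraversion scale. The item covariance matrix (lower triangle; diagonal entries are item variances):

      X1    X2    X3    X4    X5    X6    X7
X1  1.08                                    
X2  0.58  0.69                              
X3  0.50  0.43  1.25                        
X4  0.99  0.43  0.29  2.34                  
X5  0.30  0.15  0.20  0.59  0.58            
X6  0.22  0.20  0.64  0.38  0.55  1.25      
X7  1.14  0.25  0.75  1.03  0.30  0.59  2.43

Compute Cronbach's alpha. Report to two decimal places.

α = 0.80

sum of item variances = 1.08 + 0.69 + 1.25 + 2.34 + 0.58 + 1.25 + 2.43 = 9.62
Σ_{i<j} σ_ij = 10.51
σ²_T = 9.62 + 2 × 10.51 = 30.64
α = (k/(k−1))·(1 − sum of item variances/σ²_T) = (7/6)·(1 − 9.62/30.64) = 0.80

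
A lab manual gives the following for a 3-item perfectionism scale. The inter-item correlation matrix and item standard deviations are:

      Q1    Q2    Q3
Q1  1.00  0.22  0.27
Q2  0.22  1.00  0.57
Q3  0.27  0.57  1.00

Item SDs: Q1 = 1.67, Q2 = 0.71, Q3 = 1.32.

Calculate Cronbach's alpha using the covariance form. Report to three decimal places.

α = 0.534

Σσ²ᵢ = 1.67² + 0.71² + 1.32² = 5.0354
Covariances σ_ij = r_ij · s_i · s_j:
  σ(Q1,Q2) = 0.22 × 1.67 × 0.71 = 0.2609
  σ(Q1,Q3) = 0.27 × 1.67 × 1.32 = 0.5952
  σ(Q2,Q3) = 0.57 × 0.71 × 1.32 = 0.5342
σ²_T = Σσ²ᵢ + 2·Σσ_ij = 5.0354 + 2 × 1.3903 = 7.8160
α = (3/2)·(1 − 5.0354/7.8160) = 0.534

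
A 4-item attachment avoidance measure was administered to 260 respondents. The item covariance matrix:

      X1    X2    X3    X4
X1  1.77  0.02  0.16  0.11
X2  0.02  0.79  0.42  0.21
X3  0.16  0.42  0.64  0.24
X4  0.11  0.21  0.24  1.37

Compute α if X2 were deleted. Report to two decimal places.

α = 0.32

Remaining items: X1, X3, X4 (k = 3).
ΣVar(i) = 1.77 + 0.64 + 1.37 = 3.78
total variance = 3.78 + 2 × 0.51 = 4.80
α (item deleted) = (3/2)·(1 − 3.78/4.80) = 0.32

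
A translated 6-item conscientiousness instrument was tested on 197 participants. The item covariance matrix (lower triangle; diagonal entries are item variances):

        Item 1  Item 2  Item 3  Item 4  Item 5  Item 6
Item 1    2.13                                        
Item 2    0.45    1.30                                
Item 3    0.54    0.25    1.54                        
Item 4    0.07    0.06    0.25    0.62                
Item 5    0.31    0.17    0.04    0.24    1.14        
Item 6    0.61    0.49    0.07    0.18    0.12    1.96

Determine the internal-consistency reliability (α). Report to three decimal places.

sum of item variances = 2.13 + 1.30 + 1.54 + 0.62 + 1.14 + 1.96 = 8.69
Sum of off-diagonal covariances = 3.85
σ²_T = 8.69 + 2 × 3.85 = 16.39
α = (k/(k−1))·(1 − sum of item variances/σ²_T) = (6/5)·(1 − 8.69/16.39) = 0.564

α = 0.564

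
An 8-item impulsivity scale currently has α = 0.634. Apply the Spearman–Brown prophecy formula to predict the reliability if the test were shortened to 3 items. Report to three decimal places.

predicted reliability = 0.394

Length factor m = 3/8 = 0.3750
α' = m·α / (1 − (1−m)·α)
   = 3/8 × 0.634 / (1 − (1 − 3/8) × 0.634)
   = 0.2378 / 0.6038 = 0.394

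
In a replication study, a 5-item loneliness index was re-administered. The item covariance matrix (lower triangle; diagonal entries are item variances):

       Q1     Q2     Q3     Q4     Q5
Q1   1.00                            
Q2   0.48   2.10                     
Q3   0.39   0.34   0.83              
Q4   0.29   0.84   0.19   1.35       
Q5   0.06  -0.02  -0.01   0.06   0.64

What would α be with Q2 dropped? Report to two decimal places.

α = 0.45

Remaining items: Q1, Q3, Q4, Q5 (k = 4).
sum of item variances = 1.00 + 0.83 + 1.35 + 0.64 = 3.82
total variance = 3.82 + 2 × 0.98 = 5.78
α (item deleted) = (4/3)·(1 − 3.82/5.78) = 0.45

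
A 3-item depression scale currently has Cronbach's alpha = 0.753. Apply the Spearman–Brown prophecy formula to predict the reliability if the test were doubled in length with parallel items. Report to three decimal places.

predicted reliability = 0.859

Length factor m = 2
α' = m·α / (1 + (m−1)·α)
   = 2 × 0.753 / (1 + (2 − 1) × 0.753)
   = 1.5060 / 1.7530 = 0.859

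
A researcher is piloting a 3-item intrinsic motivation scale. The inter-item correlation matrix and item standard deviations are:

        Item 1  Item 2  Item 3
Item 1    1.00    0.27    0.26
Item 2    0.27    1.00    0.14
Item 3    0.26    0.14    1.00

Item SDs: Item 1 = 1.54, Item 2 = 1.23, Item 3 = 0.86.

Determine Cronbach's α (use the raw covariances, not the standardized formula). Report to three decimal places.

Σσ²ᵢ = 1.54² + 1.23² + 0.86² = 4.6241
Covariances σ_ij = r_ij · s_i · s_j:
  σ(Item 1,Item 2) = 0.27 × 1.54 × 1.23 = 0.5114
  σ(Item 1,Item 3) = 0.26 × 1.54 × 0.86 = 0.3443
  σ(Item 2,Item 3) = 0.14 × 1.23 × 0.86 = 0.1481
σ²_T = Σσ²ᵢ + 2·Σσ_ij = 4.6241 + 2 × 1.0038 = 6.6317
α = (3/2)·(1 − 4.6241/6.6317) = 0.454

Cronbach's α = 0.454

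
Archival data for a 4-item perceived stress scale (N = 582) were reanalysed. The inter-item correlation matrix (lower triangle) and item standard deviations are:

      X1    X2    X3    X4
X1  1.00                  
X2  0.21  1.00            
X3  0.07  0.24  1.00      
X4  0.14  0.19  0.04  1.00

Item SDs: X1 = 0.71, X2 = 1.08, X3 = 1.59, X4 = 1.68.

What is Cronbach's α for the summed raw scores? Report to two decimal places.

α = 0.35

Σσ²ᵢ = 0.71² + 1.08² + 1.59² + 1.68² = 7.0210
Covariances σ_ij = r_ij · s_i · s_j:
  σ(X1,X2) = 0.21 × 0.71 × 1.08 = 0.1610
  σ(X1,X3) = 0.07 × 0.71 × 1.59 = 0.0790
  σ(X1,X4) = 0.14 × 0.71 × 1.68 = 0.1670
  σ(X2,X3) = 0.24 × 1.08 × 1.59 = 0.4121
  σ(X2,X4) = 0.19 × 1.08 × 1.68 = 0.3447
  σ(X3,X4) = 0.04 × 1.59 × 1.68 = 0.1068
σ²_T = Σσ²ᵢ + 2·Σσ_ij = 7.0210 + 2 × 1.2706 = 9.5622
α = (4/3)·(1 − 7.0210/9.5622) = 0.35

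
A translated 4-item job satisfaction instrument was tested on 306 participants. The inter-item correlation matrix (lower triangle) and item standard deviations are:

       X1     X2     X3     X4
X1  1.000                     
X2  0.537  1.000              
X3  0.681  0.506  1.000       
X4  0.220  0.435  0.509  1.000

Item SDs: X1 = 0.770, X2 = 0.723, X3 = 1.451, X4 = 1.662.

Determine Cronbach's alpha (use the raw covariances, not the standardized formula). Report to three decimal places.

α = 0.730

Σσ²ᵢ = 0.770² + 0.723² + 1.451² + 1.662² = 5.9833
Covariances σ_ij = r_ij · s_i · s_j:
  σ(X1,X2) = 0.537 × 0.770 × 0.723 = 0.2990
  σ(X1,X3) = 0.681 × 0.770 × 1.451 = 0.7609
  σ(X1,X4) = 0.220 × 0.770 × 1.662 = 0.2815
  σ(X2,X3) = 0.506 × 0.723 × 1.451 = 0.5308
  σ(X2,X4) = 0.435 × 0.723 × 1.662 = 0.5227
  σ(X3,X4) = 0.509 × 1.451 × 1.662 = 1.2275
σ²_T = Σσ²ᵢ + 2·Σσ_ij = 5.9833 + 2 × 3.6224 = 13.2281
α = (4/3)·(1 − 5.9833/13.2281) = 0.730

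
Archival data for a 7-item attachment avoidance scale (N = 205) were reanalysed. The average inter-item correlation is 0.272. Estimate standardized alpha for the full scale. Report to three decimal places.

α = 0.723

Standardized α = k·r̄ / (1 + (k−1)·r̄) = 7 × 0.272 / (1 + 6 × 0.272)
  = 1.9040 / 2.6320 = 0.723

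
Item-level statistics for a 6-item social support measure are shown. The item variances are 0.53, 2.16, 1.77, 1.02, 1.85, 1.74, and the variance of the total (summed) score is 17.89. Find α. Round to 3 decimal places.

α = 0.592

Σσᵢ² = 0.53 + 2.16 + 1.77 + 1.02 + 1.85 + 1.74 = 9.07
α = (k/(k−1))·(1 − Σσᵢ²/Var(T)) = (6/5)·(1 − 9.07/17.89) = 0.592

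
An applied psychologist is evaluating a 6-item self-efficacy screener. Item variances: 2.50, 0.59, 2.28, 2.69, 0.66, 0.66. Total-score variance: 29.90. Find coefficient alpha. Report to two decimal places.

coefficient alpha = 0.82

sum of item variances = 2.50 + 0.59 + 2.28 + 2.69 + 0.66 + 0.66 = 9.38
α = (k/(k−1))·(1 − sum of item variances/σ²_T) = (6/5)·(1 − 9.38/29.90) = 0.82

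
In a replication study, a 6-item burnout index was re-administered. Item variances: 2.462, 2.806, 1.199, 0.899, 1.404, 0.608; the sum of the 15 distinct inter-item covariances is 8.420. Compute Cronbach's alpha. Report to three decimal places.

α = 0.771

ΣVar(i) = 2.462 + 2.806 + 1.199 + 0.899 + 1.404 + 0.608 = 9.378
Sum of distinct covariances = 8.420
σ²_total = ΣVar(i) + 2·Σcov = 9.378 + 2 × 8.420 = 26.218
α = (6/5)·(1 − 9.378/26.218) = 0.771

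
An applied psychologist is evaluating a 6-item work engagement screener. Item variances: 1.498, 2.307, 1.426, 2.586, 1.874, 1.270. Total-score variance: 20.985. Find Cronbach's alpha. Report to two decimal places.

sum of item variances = 1.498 + 2.307 + 1.426 + 2.586 + 1.874 + 1.270 = 10.961
α = (k/(k−1))·(1 − sum of item variances/σ²_T) = (6/5)·(1 − 10.961/20.985) = 0.57

Cronbach's alpha = 0.57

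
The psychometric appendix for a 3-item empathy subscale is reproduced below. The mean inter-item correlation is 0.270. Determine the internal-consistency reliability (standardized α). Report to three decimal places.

Standardized α = k·r̄ / (1 + (k−1)·r̄) = 3 × 0.270 / (1 + 2 × 0.270)
  = 0.8100 / 1.5400 = 0.526

α = 0.526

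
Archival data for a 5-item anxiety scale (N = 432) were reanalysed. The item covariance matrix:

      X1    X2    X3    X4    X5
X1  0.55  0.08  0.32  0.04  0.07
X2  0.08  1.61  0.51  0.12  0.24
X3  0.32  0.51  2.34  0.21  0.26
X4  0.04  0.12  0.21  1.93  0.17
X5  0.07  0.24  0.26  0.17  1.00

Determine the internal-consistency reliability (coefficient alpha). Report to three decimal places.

sum of item variances = 0.55 + 1.61 + 2.34 + 1.93 + 1.00 = 7.43
Sum of off-diagonal covariances = 2.02
total variance = 7.43 + 2 × 2.02 = 11.47
α = (k/(k−1))·(1 − sum of item variances/total variance) = (5/4)·(1 − 7.43/11.47) = 0.440

α = 0.440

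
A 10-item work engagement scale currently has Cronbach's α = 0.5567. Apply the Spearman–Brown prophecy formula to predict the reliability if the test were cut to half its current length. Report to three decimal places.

Length factor m = 1/2
α' = m·α / (1 − (1−m)·α)
   = 1/2 × 0.5567 / (1 − (1 − 1/2) × 0.5567)
   = 0.2783 / 0.7217 = 0.386

predicted reliability = 0.386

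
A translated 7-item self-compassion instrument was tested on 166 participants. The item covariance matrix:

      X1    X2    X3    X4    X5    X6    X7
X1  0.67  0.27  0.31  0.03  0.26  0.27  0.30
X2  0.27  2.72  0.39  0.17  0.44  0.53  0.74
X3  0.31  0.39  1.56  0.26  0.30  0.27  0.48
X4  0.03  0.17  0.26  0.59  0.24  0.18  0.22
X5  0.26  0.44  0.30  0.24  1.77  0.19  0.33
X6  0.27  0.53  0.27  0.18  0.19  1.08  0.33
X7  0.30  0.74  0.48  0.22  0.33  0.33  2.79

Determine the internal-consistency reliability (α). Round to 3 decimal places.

ΣVar(i) = 0.67 + 2.72 + 1.56 + 0.59 + 1.77 + 1.08 + 2.79 = 11.18
Σ_{i<j} σ_ij = 6.51
Var(T) = 11.18 + 2 × 6.51 = 24.20
α = (k/(k−1))·(1 − ΣVar(i)/Var(T)) = (7/6)·(1 − 11.18/24.20) = 0.628

α = 0.628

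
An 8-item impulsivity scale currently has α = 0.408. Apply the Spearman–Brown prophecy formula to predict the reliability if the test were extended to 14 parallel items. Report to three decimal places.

Length factor m = 14/8 = 1.7500
α' = m·α / (1 + (m−1)·α)
   = 14/8 × 0.408 / (1 + (14/8 − 1) × 0.408)
   = 0.7140 / 1.3060 = 0.547

predicted reliability = 0.547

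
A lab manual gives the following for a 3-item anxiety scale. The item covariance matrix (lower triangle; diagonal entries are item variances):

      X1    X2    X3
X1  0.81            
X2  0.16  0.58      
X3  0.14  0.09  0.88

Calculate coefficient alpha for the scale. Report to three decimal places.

coefficient alpha = 0.384

Σσᵢ² = 0.81 + 0.58 + 0.88 = 2.27
Sum of the distinct covariances = 0.39
Var(T) = 2.27 + 2 × 0.39 = 3.05
α = (k/(k−1))·(1 − Σσᵢ²/Var(T)) = (3/2)·(1 − 2.27/3.05) = 0.384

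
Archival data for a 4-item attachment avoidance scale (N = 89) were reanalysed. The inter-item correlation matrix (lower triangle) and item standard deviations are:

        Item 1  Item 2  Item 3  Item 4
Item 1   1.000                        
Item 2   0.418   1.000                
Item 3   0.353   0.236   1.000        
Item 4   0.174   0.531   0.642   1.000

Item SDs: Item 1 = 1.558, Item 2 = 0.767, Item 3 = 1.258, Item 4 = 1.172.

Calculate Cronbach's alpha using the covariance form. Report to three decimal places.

Cronbach's alpha = 0.686

Σσ²ᵢ = 1.558² + 0.767² + 1.258² + 1.172² = 5.9718
Covariances σ_ij = r_ij · s_i · s_j:
  σ(Item 1,Item 2) = 0.418 × 1.558 × 0.767 = 0.4995
  σ(Item 1,Item 3) = 0.353 × 1.558 × 1.258 = 0.6919
  σ(Item 1,Item 4) = 0.174 × 1.558 × 1.172 = 0.3177
  σ(Item 2,Item 3) = 0.236 × 0.767 × 1.258 = 0.2277
  σ(Item 2,Item 4) = 0.531 × 0.767 × 1.172 = 0.4773
  σ(Item 3,Item 4) = 0.642 × 1.258 × 1.172 = 0.9465
σ²_T = Σσ²ᵢ + 2·Σσ_ij = 5.9718 + 2 × 3.1606 = 12.2930
α = (4/3)·(1 − 5.9718/12.2930) = 0.686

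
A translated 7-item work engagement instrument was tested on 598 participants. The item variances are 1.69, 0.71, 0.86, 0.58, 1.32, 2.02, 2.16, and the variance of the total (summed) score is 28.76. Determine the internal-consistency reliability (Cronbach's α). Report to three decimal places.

ΣVar(i) = 1.69 + 0.71 + 0.86 + 0.58 + 1.32 + 2.02 + 2.16 = 9.34
α = (k/(k−1))·(1 − ΣVar(i)/Var(T)) = (7/6)·(1 − 9.34/28.76) = 0.788

α = 0.788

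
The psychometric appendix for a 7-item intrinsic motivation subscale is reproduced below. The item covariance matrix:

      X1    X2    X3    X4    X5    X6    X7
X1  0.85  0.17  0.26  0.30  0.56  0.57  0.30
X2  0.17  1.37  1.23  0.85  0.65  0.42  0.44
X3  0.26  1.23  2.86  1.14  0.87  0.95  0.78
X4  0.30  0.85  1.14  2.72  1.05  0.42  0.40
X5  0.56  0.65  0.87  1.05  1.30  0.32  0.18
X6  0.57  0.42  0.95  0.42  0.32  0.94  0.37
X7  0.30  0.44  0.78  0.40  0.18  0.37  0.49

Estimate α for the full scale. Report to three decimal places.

Σσ²ᵢ = 0.85 + 1.37 + 2.86 + 2.72 + 1.30 + 0.94 + 0.49 = 10.53
Sum of the distinct covariances = 12.23
σ²_total = 10.53 + 2 × 12.23 = 34.99
α = (k/(k−1))·(1 − Σσ²ᵢ/σ²_total) = (7/6)·(1 − 10.53/34.99) = 0.816

α = 0.816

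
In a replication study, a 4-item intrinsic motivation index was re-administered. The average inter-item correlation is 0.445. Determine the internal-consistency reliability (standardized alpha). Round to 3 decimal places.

Standardized α = k·r̄ / (1 + (k−1)·r̄) = 4 × 0.445 / (1 + 3 × 0.445)
  = 1.7800 / 2.3350 = 0.762

standardized alpha = 0.762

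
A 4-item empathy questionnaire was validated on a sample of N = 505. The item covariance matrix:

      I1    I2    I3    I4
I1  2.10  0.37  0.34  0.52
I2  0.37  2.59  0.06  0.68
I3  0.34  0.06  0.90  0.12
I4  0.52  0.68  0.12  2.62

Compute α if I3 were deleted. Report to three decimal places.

α = 0.451

Remaining items: I1, I2, I4 (k = 3).
Σσ²ᵢ = 2.10 + 2.59 + 2.62 = 7.31
Var(T) = 7.31 + 2 × 1.57 = 10.45
α (item deleted) = (3/2)·(1 − 7.31/10.45) = 0.451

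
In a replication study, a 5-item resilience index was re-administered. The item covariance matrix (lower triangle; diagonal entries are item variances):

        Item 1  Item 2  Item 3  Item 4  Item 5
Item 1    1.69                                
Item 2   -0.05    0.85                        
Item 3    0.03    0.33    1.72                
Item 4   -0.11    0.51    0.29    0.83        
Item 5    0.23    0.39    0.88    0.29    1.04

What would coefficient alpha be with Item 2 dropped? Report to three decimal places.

α = 0.505

Remaining items: Item 1, Item 3, Item 4, Item 5 (k = 4).
Σσ²ᵢ = 1.69 + 1.72 + 0.83 + 1.04 = 5.28
σ²_T = 5.28 + 2 × 1.61 = 8.50
α (item deleted) = (4/3)·(1 − 5.28/8.50) = 0.505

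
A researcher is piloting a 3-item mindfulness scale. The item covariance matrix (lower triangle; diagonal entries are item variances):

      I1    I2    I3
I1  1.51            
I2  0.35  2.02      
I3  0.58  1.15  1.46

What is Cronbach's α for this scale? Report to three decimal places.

Cronbach's α = 0.682

Σσᵢ² = 1.51 + 2.02 + 1.46 = 4.99
Σ_{i<j} σ_ij = 2.08
σ²_T = 4.99 + 2 × 2.08 = 9.15
α = (k/(k−1))·(1 − Σσᵢ²/σ²_T) = (3/2)·(1 − 4.99/9.15) = 0.682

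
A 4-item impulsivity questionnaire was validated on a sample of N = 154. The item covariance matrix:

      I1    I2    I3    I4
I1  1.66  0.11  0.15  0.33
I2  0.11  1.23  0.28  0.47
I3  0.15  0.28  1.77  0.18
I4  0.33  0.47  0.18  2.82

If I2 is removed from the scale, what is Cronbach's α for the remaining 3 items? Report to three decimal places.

α = 0.262

Remaining items: I1, I3, I4 (k = 3).
Σσ²ᵢ = 1.66 + 1.77 + 2.82 = 6.25
Var(T) = 6.25 + 2 × 0.66 = 7.57
α (item deleted) = (3/2)·(1 − 6.25/7.57) = 0.262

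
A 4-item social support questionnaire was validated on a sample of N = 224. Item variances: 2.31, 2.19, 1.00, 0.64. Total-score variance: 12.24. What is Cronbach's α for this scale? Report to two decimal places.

Cronbach's α = 0.66

sum of item variances = 2.31 + 2.19 + 1.00 + 0.64 = 6.14
α = (k/(k−1))·(1 − sum of item variances/σ²_total) = (4/3)·(1 − 6.14/12.24) = 0.66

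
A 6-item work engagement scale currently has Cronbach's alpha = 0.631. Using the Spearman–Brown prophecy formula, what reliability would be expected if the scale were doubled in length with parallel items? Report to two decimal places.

predicted reliability = 0.77

Length factor m = 2
α' = m·α / (1 + (m−1)·α)
   = 2 × 0.631 / (1 + (2 − 1) × 0.631)
   = 1.2620 / 1.6310 = 0.77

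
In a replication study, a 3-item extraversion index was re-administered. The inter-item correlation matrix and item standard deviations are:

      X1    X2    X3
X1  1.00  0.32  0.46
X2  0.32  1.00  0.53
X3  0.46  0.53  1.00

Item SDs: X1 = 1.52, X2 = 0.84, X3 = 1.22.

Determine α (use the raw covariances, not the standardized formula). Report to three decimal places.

Σσ²ᵢ = 1.52² + 0.84² + 1.22² = 4.5044
Covariances σ_ij = r_ij · s_i · s_j:
  σ(X1,X2) = 0.32 × 1.52 × 0.84 = 0.4086
  σ(X1,X3) = 0.46 × 1.52 × 1.22 = 0.8530
  σ(X2,X3) = 0.53 × 0.84 × 1.22 = 0.5431
σ²_T = Σσ²ᵢ + 2·Σσ_ij = 4.5044 + 2 × 1.8047 = 8.1138
α = (3/2)·(1 − 4.5044/8.1138) = 0.667

α = 0.667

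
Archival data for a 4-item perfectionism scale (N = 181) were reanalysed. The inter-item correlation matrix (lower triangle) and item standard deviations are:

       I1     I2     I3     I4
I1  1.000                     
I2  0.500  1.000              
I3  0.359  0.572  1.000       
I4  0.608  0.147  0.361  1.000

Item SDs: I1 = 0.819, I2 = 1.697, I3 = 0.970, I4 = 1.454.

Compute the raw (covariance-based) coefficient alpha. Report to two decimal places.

Σσ²ᵢ = 0.819² + 1.697² + 0.970² + 1.454² = 6.6056
Covariances σ_ij = r_ij · s_i · s_j:
  σ(I1,I2) = 0.500 × 0.819 × 1.697 = 0.6949
  σ(I1,I3) = 0.359 × 0.819 × 0.970 = 0.2852
  σ(I1,I4) = 0.608 × 0.819 × 1.454 = 0.7240
  σ(I2,I3) = 0.572 × 1.697 × 0.970 = 0.9416
  σ(I2,I4) = 0.147 × 1.697 × 1.454 = 0.3627
  σ(I3,I4) = 0.361 × 0.970 × 1.454 = 0.5091
σ²_T = Σσ²ᵢ + 2·Σσ_ij = 6.6056 + 2 × 3.5175 = 13.6406
α = (4/3)·(1 − 6.6056/13.6406) = 0.69

coefficient alpha = 0.69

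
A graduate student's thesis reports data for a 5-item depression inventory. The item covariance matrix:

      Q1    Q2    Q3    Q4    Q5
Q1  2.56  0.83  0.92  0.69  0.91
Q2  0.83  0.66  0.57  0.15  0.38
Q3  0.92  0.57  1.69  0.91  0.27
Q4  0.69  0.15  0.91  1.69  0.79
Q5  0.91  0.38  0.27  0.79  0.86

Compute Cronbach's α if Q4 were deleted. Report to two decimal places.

Cronbach's α = 0.76

Remaining items: Q1, Q2, Q3, Q5 (k = 4).
Σσ²ᵢ = 2.56 + 0.66 + 1.69 + 0.86 = 5.77
total variance = 5.77 + 2 × 3.88 = 13.53
α (item deleted) = (4/3)·(1 − 5.77/13.53) = 0.76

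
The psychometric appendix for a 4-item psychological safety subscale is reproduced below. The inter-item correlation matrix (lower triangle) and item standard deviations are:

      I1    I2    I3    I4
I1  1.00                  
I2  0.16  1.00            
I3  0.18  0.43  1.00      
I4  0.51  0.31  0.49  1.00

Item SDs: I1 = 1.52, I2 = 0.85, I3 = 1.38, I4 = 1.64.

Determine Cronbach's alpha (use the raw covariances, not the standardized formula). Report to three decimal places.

Σσ²ᵢ = 1.52² + 0.85² + 1.38² + 1.64² = 7.6269
Covariances σ_ij = r_ij · s_i · s_j:
  σ(I1,I2) = 0.16 × 1.52 × 0.85 = 0.2067
  σ(I1,I3) = 0.18 × 1.52 × 1.38 = 0.3776
  σ(I1,I4) = 0.51 × 1.52 × 1.64 = 1.2713
  σ(I2,I3) = 0.43 × 0.85 × 1.38 = 0.5044
  σ(I2,I4) = 0.31 × 0.85 × 1.64 = 0.4321
  σ(I3,I4) = 0.49 × 1.38 × 1.64 = 1.1090
σ²_T = Σσ²ᵢ + 2·Σσ_ij = 7.6269 + 2 × 3.9011 = 15.4291
α = (4/3)·(1 − 7.6269/15.4291) = 0.674

α = 0.674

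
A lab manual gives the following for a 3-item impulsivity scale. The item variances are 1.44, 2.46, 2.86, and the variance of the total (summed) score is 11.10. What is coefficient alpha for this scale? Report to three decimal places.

α = 0.586

Σσᵢ² = 1.44 + 2.46 + 2.86 = 6.76
α = (k/(k−1))·(1 − Σσᵢ²/total variance) = (3/2)·(1 − 6.76/11.10) = 0.586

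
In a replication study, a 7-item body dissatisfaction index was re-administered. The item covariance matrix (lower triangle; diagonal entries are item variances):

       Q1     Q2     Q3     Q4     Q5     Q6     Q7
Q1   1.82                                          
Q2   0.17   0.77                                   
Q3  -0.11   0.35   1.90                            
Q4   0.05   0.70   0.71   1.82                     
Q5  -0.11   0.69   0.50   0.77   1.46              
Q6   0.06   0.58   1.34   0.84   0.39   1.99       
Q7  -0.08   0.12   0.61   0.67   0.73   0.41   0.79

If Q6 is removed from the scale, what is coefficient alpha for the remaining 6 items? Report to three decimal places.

α = 0.689

Remaining items: Q1, Q2, Q3, Q4, Q5, Q7 (k = 6).
Σσᵢ² = 1.82 + 0.77 + 1.90 + 1.82 + 1.46 + 0.79 = 8.56
σ²_total = 8.56 + 2 × 5.77 = 20.10
α (item deleted) = (6/5)·(1 − 8.56/20.10) = 0.689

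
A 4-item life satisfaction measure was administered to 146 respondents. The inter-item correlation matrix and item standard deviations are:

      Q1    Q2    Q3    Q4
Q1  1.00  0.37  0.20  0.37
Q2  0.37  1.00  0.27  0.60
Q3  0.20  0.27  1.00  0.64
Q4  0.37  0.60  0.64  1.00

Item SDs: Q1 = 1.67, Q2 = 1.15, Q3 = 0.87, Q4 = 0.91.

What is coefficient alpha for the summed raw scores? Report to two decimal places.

Σσ²ᵢ = 1.67² + 1.15² + 0.87² + 0.91² = 5.6964
Covariances σ_ij = r_ij · s_i · s_j:
  σ(Q1,Q2) = 0.37 × 1.67 × 1.15 = 0.7106
  σ(Q1,Q3) = 0.20 × 1.67 × 0.87 = 0.2906
  σ(Q1,Q4) = 0.37 × 1.67 × 0.91 = 0.5623
  σ(Q2,Q3) = 0.27 × 1.15 × 0.87 = 0.2701
  σ(Q2,Q4) = 0.60 × 1.15 × 0.91 = 0.6279
  σ(Q3,Q4) = 0.64 × 0.87 × 0.91 = 0.5067
σ²_T = Σσ²ᵢ + 2·Σσ_ij = 5.6964 + 2 × 2.9682 = 11.6328
α = (4/3)·(1 − 5.6964/11.6328) = 0.68

α = 0.68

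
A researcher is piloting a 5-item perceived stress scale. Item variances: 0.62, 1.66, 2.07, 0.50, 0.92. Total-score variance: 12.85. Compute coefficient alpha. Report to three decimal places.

Σσ²ᵢ = 0.62 + 1.66 + 2.07 + 0.50 + 0.92 = 5.77
α = (k/(k−1))·(1 − Σσ²ᵢ/Var(T)) = (5/4)·(1 − 5.77/12.85) = 0.689

coefficient alpha = 0.689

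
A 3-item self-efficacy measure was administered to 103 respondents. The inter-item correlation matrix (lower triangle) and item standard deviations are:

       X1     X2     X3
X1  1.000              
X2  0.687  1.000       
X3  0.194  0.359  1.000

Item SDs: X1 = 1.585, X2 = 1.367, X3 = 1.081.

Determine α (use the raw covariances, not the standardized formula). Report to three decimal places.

Σσ²ᵢ = 1.585² + 1.367² + 1.081² = 5.5495
Covariances σ_ij = r_ij · s_i · s_j:
  σ(X1,X2) = 0.687 × 1.585 × 1.367 = 1.4885
  σ(X1,X3) = 0.194 × 1.585 × 1.081 = 0.3324
  σ(X2,X3) = 0.359 × 1.367 × 1.081 = 0.5305
σ²_T = Σσ²ᵢ + 2·Σσ_ij = 5.5495 + 2 × 2.3514 = 10.2523
α = (3/2)·(1 − 5.5495/10.2523) = 0.688

α = 0.688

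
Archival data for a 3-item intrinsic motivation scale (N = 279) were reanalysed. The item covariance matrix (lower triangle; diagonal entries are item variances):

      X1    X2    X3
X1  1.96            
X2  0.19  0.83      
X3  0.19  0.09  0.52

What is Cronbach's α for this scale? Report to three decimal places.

Cronbach's α = 0.332

sum of item variances = 1.96 + 0.83 + 0.52 = 3.31
Sum of off-diagonal covariances = 0.47
Var(T) = 3.31 + 2 × 0.47 = 4.25
α = (k/(k−1))·(1 − sum of item variances/Var(T)) = (3/2)·(1 − 3.31/4.25) = 0.332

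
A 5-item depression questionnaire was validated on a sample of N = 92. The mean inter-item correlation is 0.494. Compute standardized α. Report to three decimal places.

Standardized α = k·r̄ / (1 + (k−1)·r̄) = 5 × 0.494 / (1 + 4 × 0.494)
  = 2.4700 / 2.9760 = 0.830

α = 0.830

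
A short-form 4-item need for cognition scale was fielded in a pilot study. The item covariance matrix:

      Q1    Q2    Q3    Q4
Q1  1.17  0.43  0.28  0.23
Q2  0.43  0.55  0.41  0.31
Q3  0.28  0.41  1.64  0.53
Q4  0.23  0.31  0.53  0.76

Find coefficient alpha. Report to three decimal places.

Σσᵢ² = 1.17 + 0.55 + 1.64 + 0.76 = 4.12
Σ_{i<j} σ_ij = 2.19
σ²_T = 4.12 + 2 × 2.19 = 8.50
α = (k/(k−1))·(1 − Σσᵢ²/σ²_T) = (4/3)·(1 − 4.12/8.50) = 0.687

coefficient alpha = 0.687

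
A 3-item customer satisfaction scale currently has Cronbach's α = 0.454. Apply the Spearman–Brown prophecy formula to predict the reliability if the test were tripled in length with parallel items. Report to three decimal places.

Length factor m = 3
α' = m·α / (1 + (m−1)·α)
   = 3 × 0.454 / (1 + (3 − 1) × 0.454)
   = 1.3620 / 1.9080 = 0.714

predicted reliability = 0.714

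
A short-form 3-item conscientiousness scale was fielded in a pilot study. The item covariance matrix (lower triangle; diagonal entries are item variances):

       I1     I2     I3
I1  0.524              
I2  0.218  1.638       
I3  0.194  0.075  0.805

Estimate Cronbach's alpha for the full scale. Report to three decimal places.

Σσ²ᵢ = 0.524 + 1.638 + 0.805 = 2.967
Σ_{i<j} σ_ij = 0.487
σ²_T = 2.967 + 2 × 0.487 = 3.941
α = (k/(k−1))·(1 − Σσ²ᵢ/σ²_T) = (3/2)·(1 − 2.967/3.941) = 0.371

α = 0.371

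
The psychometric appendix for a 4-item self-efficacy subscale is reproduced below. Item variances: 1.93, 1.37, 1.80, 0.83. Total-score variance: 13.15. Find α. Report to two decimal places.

Σσᵢ² = 1.93 + 1.37 + 1.80 + 0.83 = 5.93
α = (k/(k−1))·(1 − Σσᵢ²/Var(T)) = (4/3)·(1 − 5.93/13.15) = 0.73

α = 0.73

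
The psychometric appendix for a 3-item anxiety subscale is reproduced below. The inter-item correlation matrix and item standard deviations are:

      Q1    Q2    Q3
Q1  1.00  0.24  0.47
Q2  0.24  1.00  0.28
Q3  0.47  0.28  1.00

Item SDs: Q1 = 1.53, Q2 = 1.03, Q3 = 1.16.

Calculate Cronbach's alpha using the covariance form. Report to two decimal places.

Σσ²ᵢ = 1.53² + 1.03² + 1.16² = 4.7474
Covariances σ_ij = r_ij · s_i · s_j:
  σ(Q1,Q2) = 0.24 × 1.53 × 1.03 = 0.3782
  σ(Q1,Q3) = 0.47 × 1.53 × 1.16 = 0.8342
  σ(Q2,Q3) = 0.28 × 1.03 × 1.16 = 0.3345
σ²_T = Σσ²ᵢ + 2·Σσ_ij = 4.7474 + 2 × 1.5469 = 7.8412
α = (3/2)·(1 − 4.7474/7.8412) = 0.59

α = 0.59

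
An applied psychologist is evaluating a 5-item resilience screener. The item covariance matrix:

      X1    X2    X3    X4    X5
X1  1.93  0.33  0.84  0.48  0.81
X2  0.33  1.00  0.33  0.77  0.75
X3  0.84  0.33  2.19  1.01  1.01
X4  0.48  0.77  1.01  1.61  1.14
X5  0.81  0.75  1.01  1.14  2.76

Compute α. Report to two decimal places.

α = 0.76

sum of item variances = 1.93 + 1.00 + 2.19 + 1.61 + 2.76 = 9.49
Σ_{i<j} σ_ij = 7.47
total variance = 9.49 + 2 × 7.47 = 24.43
α = (k/(k−1))·(1 − sum of item variances/total variance) = (5/4)·(1 − 9.49/24.43) = 0.76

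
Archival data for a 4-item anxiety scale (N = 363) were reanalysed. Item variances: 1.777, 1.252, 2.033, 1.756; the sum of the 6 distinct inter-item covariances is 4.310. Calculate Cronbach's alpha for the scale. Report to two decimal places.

Cronbach's alpha = 0.74

Σσᵢ² = 1.777 + 1.252 + 2.033 + 1.756 = 6.818
Sum of distinct covariances = 4.310
total variance = Σσᵢ² + 2·Σcov = 6.818 + 2 × 4.310 = 15.438
α = (4/3)·(1 − 6.818/15.438) = 0.74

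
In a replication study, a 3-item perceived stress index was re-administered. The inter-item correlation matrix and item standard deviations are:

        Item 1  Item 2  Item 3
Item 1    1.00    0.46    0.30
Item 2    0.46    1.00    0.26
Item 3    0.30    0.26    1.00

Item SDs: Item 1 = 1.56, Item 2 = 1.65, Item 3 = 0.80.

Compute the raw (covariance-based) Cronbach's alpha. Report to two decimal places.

Cronbach's alpha = 0.59

Σσ²ᵢ = 1.56² + 1.65² + 0.80² = 5.7961
Covariances σ_ij = r_ij · s_i · s_j:
  σ(Item 1,Item 2) = 0.46 × 1.56 × 1.65 = 1.1840
  σ(Item 1,Item 3) = 0.30 × 1.56 × 0.80 = 0.3744
  σ(Item 2,Item 3) = 0.26 × 1.65 × 0.80 = 0.3432
σ²_T = Σσ²ᵢ + 2·Σσ_ij = 5.7961 + 2 × 1.9016 = 9.5993
α = (3/2)·(1 − 5.7961/9.5993) = 0.59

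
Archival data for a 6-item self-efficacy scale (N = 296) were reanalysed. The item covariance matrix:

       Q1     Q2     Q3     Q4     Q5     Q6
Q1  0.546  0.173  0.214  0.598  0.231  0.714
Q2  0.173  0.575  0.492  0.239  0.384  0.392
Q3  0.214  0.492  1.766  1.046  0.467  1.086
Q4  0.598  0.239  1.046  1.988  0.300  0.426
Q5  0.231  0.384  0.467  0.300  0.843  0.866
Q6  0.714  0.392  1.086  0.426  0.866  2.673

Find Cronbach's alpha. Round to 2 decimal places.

Cronbach's alpha = 0.77

Σσ²ᵢ = 0.546 + 0.575 + 1.766 + 1.988 + 0.843 + 2.673 = 8.391
Sum of the distinct covariances = 7.628
Var(T) = 8.391 + 2 × 7.628 = 23.647
α = (k/(k−1))·(1 − Σσ²ᵢ/Var(T)) = (6/5)·(1 − 8.391/23.647) = 0.77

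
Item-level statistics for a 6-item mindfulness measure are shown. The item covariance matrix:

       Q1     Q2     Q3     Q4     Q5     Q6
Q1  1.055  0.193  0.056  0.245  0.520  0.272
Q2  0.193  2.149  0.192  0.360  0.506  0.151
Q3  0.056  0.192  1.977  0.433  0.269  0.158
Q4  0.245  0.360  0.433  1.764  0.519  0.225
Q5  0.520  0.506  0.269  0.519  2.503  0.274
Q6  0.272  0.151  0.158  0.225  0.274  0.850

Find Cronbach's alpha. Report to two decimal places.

Σσᵢ² = 1.055 + 2.149 + 1.977 + 1.764 + 2.503 + 0.850 = 10.298
Σ_{i<j} σ_ij = 4.373
σ²_total = 10.298 + 2 × 4.373 = 19.044
α = (k/(k−1))·(1 − Σσᵢ²/σ²_total) = (6/5)·(1 − 10.298/19.044) = 0.55

α = 0.55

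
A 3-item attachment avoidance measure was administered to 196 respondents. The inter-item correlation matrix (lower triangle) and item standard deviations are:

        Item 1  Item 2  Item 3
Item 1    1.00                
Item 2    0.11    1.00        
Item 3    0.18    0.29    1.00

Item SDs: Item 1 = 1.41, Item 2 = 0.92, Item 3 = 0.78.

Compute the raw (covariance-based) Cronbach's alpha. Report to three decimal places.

Σσ²ᵢ = 1.41² + 0.92² + 0.78² = 3.4429
Covariances σ_ij = r_ij · s_i · s_j:
  σ(Item 1,Item 2) = 0.11 × 1.41 × 0.92 = 0.1427
  σ(Item 1,Item 3) = 0.18 × 1.41 × 0.78 = 0.1980
  σ(Item 2,Item 3) = 0.29 × 0.92 × 0.78 = 0.2081
σ²_T = Σσ²ᵢ + 2·Σσ_ij = 3.4429 + 2 × 0.5488 = 4.5405
α = (3/2)·(1 − 3.4429/4.5405) = 0.363

α = 0.363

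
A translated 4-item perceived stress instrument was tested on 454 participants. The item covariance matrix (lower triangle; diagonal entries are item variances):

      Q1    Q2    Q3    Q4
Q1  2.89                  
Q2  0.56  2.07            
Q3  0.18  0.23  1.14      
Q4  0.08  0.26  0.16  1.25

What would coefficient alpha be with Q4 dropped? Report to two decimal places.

Remaining items: Q1, Q2, Q3 (k = 3).
sum of item variances = 2.89 + 2.07 + 1.14 = 6.10
total variance = 6.10 + 2 × 0.97 = 8.04
α (item deleted) = (3/2)·(1 − 6.10/8.04) = 0.36

α = 0.36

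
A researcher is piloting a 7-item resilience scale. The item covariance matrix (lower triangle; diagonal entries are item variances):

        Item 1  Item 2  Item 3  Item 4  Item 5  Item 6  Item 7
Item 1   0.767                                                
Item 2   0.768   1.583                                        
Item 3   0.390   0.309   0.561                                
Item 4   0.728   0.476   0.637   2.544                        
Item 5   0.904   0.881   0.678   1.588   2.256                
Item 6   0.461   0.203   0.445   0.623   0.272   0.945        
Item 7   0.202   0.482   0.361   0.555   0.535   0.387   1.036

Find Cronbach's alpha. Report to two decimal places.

α = 0.83

Σσᵢ² = 0.767 + 1.583 + 0.561 + 2.544 + 2.256 + 0.945 + 1.036 = 9.692
Sum of off-diagonal covariances = 11.885
total variance = 9.692 + 2 × 11.885 = 33.462
α = (k/(k−1))·(1 − Σσᵢ²/total variance) = (7/6)·(1 − 9.692/33.462) = 0.83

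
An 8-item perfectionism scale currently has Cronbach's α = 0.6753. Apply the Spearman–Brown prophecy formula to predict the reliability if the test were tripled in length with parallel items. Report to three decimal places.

predicted reliability = 0.862

Length factor m = 3
α' = m·α / (1 + (m−1)·α)
   = 3 × 0.6753 / (1 + (3 − 1) × 0.6753)
   = 2.0259 / 2.3506 = 0.862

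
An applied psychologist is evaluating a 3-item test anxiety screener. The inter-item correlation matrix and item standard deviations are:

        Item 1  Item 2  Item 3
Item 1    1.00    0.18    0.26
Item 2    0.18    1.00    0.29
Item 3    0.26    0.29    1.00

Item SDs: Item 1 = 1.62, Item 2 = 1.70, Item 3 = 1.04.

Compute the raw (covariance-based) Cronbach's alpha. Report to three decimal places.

Σσ²ᵢ = 1.62² + 1.70² + 1.04² = 6.5960
Covariances σ_ij = r_ij · s_i · s_j:
  σ(Item 1,Item 2) = 0.18 × 1.62 × 1.70 = 0.4957
  σ(Item 1,Item 3) = 0.26 × 1.62 × 1.04 = 0.4380
  σ(Item 2,Item 3) = 0.29 × 1.70 × 1.04 = 0.5127
σ²_T = Σσ²ᵢ + 2·Σσ_ij = 6.5960 + 2 × 1.4464 = 9.4888
α = (3/2)·(1 − 6.5960/9.4888) = 0.457

Cronbach's alpha = 0.457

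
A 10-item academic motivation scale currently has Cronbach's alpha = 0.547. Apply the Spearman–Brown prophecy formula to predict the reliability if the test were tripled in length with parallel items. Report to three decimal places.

Length factor m = 3
α' = m·α / (1 + (m−1)·α)
   = 3 × 0.547 / (1 + (3 − 1) × 0.547)
   = 1.6410 / 2.0940 = 0.784

predicted reliability = 0.784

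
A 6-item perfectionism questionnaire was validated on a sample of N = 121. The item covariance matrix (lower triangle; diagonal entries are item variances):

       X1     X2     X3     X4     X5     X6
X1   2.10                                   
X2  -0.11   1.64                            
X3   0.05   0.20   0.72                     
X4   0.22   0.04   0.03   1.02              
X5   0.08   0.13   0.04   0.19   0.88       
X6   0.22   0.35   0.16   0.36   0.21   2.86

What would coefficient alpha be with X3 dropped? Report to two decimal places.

Remaining items: X1, X2, X4, X5, X6 (k = 5).
Σσ²ᵢ = 2.10 + 1.64 + 1.02 + 0.88 + 2.86 = 8.50
σ²_T = 8.50 + 2 × 1.69 = 11.88
α (item deleted) = (5/4)·(1 − 8.50/11.88) = 0.36

coefficient alpha = 0.36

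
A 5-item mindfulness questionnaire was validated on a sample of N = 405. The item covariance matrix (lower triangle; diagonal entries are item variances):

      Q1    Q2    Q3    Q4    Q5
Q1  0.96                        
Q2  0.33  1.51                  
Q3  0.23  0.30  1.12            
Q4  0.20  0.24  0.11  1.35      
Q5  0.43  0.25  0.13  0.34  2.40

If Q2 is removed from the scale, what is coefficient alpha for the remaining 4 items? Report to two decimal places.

Remaining items: Q1, Q3, Q4, Q5 (k = 4).
sum of item variances = 0.96 + 1.12 + 1.35 + 2.40 = 5.83
total variance = 5.83 + 2 × 1.44 = 8.71
α (item deleted) = (4/3)·(1 − 5.83/8.71) = 0.44

coefficient alpha = 0.44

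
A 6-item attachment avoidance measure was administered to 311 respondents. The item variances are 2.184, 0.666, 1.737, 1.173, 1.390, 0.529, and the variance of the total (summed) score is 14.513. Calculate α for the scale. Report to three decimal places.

α = 0.565

sum of item variances = 2.184 + 0.666 + 1.737 + 1.173 + 1.390 + 0.529 = 7.679
α = (k/(k−1))·(1 − sum of item variances/total variance) = (6/5)·(1 − 7.679/14.513) = 0.565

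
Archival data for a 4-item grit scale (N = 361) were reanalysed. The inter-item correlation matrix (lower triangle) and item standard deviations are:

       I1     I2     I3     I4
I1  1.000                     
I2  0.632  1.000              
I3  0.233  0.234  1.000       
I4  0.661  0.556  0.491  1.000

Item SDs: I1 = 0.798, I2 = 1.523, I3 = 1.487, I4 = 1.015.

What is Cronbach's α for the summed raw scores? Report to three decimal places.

Cronbach's α = 0.727

Σσ²ᵢ = 0.798² + 1.523² + 1.487² + 1.015² = 6.1977
Covariances σ_ij = r_ij · s_i · s_j:
  σ(I1,I2) = 0.632 × 0.798 × 1.523 = 0.7681
  σ(I1,I3) = 0.233 × 0.798 × 1.487 = 0.2765
  σ(I1,I4) = 0.661 × 0.798 × 1.015 = 0.5354
  σ(I2,I3) = 0.234 × 1.523 × 1.487 = 0.5299
  σ(I2,I4) = 0.556 × 1.523 × 1.015 = 0.8595
  σ(I3,I4) = 0.491 × 1.487 × 1.015 = 0.7411
σ²_T = Σσ²ᵢ + 2·Σσ_ij = 6.1977 + 2 × 3.7105 = 13.6187
α = (4/3)·(1 − 6.1977/13.6187) = 0.727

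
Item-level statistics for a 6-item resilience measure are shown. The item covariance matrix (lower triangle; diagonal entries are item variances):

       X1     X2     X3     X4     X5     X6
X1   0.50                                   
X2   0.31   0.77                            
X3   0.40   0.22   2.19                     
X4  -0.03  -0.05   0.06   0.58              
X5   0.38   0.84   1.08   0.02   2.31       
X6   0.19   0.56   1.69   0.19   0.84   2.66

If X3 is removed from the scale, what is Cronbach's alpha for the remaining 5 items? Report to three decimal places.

Remaining items: X1, X2, X4, X5, X6 (k = 5).
sum of item variances = 0.50 + 0.77 + 0.58 + 2.31 + 2.66 = 6.82
total variance = 6.82 + 2 × 3.25 = 13.32
α (item deleted) = (5/4)·(1 − 6.82/13.32) = 0.610

Cronbach's alpha = 0.610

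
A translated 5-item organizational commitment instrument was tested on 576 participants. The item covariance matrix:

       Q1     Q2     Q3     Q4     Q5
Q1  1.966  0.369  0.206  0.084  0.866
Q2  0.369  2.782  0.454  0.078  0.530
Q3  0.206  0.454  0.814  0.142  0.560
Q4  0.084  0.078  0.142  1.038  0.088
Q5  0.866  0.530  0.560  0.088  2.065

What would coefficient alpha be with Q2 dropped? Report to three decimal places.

Remaining items: Q1, Q3, Q4, Q5 (k = 4).
sum of item variances = 1.966 + 0.814 + 1.038 + 2.065 = 5.883
total variance = 5.883 + 2 × 1.946 = 9.775
α (item deleted) = (4/3)·(1 − 5.883/9.775) = 0.531

coefficient alpha = 0.531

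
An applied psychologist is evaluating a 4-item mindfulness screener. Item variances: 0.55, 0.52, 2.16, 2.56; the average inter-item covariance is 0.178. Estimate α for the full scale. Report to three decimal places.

ΣVar(i) = 0.55 + 0.52 + 2.16 + 2.56 = 5.79
Sum of the 6 distinct covariances = 6 × 0.178 = 1.068
σ²_total = ΣVar(i) + 2·Σcov = 5.79 + 2 × 1.068 = 7.926
α = (4/3)·(1 − 5.79/7.926) = 0.359

α = 0.359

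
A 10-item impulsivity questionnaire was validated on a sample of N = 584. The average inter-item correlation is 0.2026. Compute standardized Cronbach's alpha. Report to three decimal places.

standardized Cronbach's alpha = 0.718

Standardized α = k·r̄ / (1 + (k−1)·r̄) = 10 × 0.2026 / (1 + 9 × 0.2026)
  = 2.0260 / 2.8234 = 0.718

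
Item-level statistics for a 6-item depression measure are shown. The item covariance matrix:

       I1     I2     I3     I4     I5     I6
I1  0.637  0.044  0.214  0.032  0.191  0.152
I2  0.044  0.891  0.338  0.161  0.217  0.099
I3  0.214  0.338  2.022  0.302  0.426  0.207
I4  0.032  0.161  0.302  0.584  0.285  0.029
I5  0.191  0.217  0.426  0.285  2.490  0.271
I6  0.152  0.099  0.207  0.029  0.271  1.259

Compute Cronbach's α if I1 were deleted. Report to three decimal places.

Remaining items: I2, I3, I4, I5, I6 (k = 5).
Σσ²ᵢ = 0.891 + 2.022 + 0.584 + 2.490 + 1.259 = 7.246
Var(T) = 7.246 + 2 × 2.335 = 11.916
α (item deleted) = (5/4)·(1 − 7.246/11.916) = 0.490

α = 0.490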